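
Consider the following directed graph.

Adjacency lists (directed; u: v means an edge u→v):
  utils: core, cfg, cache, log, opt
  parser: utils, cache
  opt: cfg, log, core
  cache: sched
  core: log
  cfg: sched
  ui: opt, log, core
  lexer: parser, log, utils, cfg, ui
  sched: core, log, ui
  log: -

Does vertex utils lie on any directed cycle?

No

utils lies on a cycle iff there is a path from utils back to itself.
Exploring from utils, it never reaches itself; equivalently, its strongly connected component is a singleton.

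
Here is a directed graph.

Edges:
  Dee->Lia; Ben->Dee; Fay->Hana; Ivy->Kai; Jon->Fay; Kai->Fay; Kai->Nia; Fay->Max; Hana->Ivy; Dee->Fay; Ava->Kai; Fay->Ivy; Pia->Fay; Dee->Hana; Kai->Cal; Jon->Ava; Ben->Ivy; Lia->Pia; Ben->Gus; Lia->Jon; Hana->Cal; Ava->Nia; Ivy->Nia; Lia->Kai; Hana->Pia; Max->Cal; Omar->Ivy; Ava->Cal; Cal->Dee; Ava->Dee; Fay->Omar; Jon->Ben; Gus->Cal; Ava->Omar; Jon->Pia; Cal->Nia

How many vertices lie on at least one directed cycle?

14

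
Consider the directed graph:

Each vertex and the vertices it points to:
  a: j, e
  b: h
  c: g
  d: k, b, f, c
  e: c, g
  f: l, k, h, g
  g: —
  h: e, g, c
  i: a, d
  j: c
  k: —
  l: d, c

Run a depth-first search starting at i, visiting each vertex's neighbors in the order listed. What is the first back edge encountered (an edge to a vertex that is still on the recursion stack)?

l→d

DFS from i (visiting each vertex's neighbors in the order listed); mark gray on enter, black on exit:
i gray
  a gray
    j gray
      c gray
        g gray
        g black
      c black
    j black
    e gray
      e→c: c black — skip
      e→g: g black — skip
    e black
  a black
  d gray
    k gray
    k black
    b gray
      h gray
        h→e: e black — skip
        h→g: g black — skip
        h→c: c black — skip
      h black
    b black
    f gray
      l gray
        l→d: d is gray → back edge
First back edge: l → d.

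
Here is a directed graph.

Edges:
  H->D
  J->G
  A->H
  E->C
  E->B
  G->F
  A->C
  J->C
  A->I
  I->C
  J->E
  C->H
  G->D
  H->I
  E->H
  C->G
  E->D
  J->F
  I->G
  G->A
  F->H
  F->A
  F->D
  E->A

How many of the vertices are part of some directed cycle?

6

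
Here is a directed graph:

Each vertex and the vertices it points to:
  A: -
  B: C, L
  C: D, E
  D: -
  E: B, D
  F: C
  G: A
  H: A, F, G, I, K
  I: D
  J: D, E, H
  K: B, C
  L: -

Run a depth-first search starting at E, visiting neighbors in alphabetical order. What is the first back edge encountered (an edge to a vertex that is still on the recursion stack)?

C→E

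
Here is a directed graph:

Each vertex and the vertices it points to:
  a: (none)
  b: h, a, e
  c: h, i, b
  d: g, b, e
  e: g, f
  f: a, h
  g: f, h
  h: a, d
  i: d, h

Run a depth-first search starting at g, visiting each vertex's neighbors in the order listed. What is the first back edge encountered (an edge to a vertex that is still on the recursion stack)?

d->g

DFS from g (visiting each vertex's neighbors in the order listed); mark gray on enter, black on exit:
g gray
  f gray
    a gray
    a black
    h gray
      h→a: a black — skip
      d gray
        d→g: g is gray → back edge
First back edge: d → g.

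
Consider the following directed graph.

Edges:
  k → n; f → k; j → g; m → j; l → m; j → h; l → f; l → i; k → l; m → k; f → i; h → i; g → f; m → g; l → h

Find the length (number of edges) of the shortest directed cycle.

3

For each vertex v, BFS finds the shortest path from v back to v.
The shortest such closed walk is m → k → l → m, length 3.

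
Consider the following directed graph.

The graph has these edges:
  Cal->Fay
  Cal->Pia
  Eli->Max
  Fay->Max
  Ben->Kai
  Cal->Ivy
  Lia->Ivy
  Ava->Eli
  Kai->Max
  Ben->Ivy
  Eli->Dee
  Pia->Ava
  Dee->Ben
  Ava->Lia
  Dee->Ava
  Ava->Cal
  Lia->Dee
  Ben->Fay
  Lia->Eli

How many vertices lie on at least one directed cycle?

A vertex is on a directed cycle iff it belongs to a strongly connected component of size ≥ 2 (or has a self-loop).
The vertices on cycles are {Ava, Cal, Dee, Eli, Lia, Pia} — 6 in total.

6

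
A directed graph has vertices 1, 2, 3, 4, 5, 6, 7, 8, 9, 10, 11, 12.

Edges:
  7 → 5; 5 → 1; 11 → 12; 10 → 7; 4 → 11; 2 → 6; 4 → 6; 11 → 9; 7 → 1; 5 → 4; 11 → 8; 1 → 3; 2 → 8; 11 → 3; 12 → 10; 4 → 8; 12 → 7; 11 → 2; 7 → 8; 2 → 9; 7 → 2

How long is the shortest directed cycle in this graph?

For each vertex v, BFS finds the shortest path from v back to v.
The shortest such closed walk is 12 → 7 → 5 → 4 → 11 → 12, length 5.

5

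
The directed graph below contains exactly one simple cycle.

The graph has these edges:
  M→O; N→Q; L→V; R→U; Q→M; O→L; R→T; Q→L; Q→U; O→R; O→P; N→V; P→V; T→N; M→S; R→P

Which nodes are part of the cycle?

DFS with gray/black marking from N:
N gray
  V gray
  V black
  Q gray
    M gray
      O gray
        P gray
          P→V: V black — skip
        P black
        L gray
          L→V: V black — skip
        L black
        R gray
          T gray
            T→N: N is gray → back edge
Back edge closes the cycle N → Q → M → O → R → T → N; its vertices are {M, N, O, Q, R, T}.

M, N, O, Q, R, T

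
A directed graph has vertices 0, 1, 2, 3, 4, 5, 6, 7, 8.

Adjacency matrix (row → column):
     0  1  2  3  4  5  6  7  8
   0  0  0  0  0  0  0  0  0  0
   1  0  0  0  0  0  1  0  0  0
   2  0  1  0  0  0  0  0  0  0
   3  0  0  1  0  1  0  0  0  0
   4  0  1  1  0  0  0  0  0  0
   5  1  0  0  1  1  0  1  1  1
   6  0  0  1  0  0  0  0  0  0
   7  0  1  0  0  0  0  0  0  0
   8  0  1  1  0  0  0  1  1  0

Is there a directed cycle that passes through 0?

0 lies on a cycle iff there is a path from 0 back to itself.
Exploring from 0, it never reaches itself; equivalently, its strongly connected component is a singleton.

No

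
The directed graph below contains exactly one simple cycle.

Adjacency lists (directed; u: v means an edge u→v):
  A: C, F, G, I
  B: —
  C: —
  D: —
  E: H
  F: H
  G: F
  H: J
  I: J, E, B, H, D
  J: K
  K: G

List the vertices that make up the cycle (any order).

F, G, H, J, K

DFS with gray/black marking from J:
J gray
  K gray
    G gray
      F gray
        H gray
          H→J: J is gray → back edge
Back edge closes the cycle J → K → G → F → H → J; its vertices are {F, G, H, J, K}.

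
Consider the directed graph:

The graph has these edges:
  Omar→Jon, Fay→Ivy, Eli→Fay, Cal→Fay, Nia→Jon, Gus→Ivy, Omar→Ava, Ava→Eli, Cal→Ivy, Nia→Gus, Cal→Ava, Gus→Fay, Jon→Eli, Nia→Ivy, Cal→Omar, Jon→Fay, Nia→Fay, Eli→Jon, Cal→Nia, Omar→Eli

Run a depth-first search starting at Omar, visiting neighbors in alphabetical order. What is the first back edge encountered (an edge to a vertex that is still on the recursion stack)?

DFS from Omar (visiting neighbors in alphabetical order); mark gray on enter, black on exit:
Omar gray
  Ava gray
    Eli gray
      Fay gray
        Ivy gray
        Ivy black
      Fay black
      Jon gray
        Jon→Eli: Eli is gray → back edge
First back edge: Jon → Eli.

Jon→Eli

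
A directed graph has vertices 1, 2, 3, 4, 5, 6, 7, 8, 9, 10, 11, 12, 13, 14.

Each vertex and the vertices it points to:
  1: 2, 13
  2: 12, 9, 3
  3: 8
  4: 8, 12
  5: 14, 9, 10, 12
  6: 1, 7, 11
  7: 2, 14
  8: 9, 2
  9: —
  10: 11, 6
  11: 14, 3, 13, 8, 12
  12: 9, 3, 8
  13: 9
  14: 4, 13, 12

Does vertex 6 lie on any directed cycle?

6 lies on a cycle iff there is a path from 6 back to itself.
Exploring from 6, it never reaches itself; equivalently, its strongly connected component is a singleton.

No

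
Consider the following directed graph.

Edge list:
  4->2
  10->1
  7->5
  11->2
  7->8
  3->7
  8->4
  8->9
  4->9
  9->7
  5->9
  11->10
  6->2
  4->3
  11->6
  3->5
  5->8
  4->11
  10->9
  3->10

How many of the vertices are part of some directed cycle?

A vertex is on a directed cycle iff it belongs to a strongly connected component of size ≥ 2 (or has a self-loop).
The vertices on cycles are {3, 4, 5, 7, 8, 9, 10, 11} — 8 in total.

8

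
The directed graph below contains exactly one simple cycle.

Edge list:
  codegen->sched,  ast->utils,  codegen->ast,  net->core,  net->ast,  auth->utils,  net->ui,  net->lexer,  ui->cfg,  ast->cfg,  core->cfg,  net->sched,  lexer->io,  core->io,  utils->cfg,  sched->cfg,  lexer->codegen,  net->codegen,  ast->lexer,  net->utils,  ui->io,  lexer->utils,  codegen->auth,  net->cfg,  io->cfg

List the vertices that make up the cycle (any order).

ast, lexer, codegen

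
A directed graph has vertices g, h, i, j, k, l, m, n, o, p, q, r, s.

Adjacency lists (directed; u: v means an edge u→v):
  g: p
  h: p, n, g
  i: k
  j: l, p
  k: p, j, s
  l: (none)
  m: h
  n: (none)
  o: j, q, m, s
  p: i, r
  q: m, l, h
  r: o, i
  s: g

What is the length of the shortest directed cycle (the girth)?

3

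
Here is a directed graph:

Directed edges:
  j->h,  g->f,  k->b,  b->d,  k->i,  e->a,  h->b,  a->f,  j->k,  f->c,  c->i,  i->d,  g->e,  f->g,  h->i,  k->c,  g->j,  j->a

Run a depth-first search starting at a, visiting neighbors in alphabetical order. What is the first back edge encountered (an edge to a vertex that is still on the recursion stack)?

DFS from a (visiting neighbors in alphabetical order); mark gray on enter, black on exit:
a gray
  f gray
    c gray
      i gray
        d gray
        d black
      i black
    c black
    g gray
      e gray
        e→a: a is gray → back edge
First back edge: e → a.

e->a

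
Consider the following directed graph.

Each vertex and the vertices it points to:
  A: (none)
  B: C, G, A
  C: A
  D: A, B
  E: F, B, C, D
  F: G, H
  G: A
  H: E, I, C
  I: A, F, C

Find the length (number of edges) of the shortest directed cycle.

For each vertex v, BFS finds the shortest path from v back to v.
The shortest such closed walk is E → F → H → E, length 3.

3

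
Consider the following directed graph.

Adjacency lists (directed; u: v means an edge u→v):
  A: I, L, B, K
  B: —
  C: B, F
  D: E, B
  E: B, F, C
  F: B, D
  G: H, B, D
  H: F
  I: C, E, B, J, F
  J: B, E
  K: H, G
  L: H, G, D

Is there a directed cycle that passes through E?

Yes

E is on a cycle iff E can reach itself via ≥1 edge.
E → F → D → E — yes.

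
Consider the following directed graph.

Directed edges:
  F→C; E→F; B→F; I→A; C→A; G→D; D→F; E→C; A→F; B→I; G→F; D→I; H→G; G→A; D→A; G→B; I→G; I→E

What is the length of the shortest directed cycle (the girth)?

3

For each vertex v, BFS finds the shortest path from v back to v.
The shortest such closed walk is G → D → I → G, length 3.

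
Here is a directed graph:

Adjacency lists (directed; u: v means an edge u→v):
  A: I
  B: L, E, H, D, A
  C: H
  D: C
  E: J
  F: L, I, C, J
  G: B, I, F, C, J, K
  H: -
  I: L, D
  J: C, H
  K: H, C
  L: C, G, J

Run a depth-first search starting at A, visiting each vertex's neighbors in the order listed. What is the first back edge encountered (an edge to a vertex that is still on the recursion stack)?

B→L

DFS from A (visiting each vertex's neighbors in the order listed); mark gray on enter, black on exit:
A gray
  I gray
    L gray
      C gray
        H gray
        H black
      C black
      G gray
        B gray
          B→L: L is gray → back edge
First back edge: B → L.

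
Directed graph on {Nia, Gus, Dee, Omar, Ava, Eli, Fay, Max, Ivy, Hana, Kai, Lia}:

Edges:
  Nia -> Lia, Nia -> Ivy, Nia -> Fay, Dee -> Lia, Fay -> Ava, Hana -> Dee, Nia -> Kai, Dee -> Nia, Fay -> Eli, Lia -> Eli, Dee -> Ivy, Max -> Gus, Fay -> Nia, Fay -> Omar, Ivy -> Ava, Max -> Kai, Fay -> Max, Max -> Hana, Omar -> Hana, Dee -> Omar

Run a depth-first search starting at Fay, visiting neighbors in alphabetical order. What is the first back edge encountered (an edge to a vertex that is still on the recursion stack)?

Nia->Fay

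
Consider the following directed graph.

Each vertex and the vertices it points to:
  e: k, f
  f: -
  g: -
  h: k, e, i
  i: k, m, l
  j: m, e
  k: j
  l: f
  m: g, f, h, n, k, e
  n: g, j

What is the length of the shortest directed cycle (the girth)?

For each vertex v, BFS finds the shortest path from v back to v.
The shortest such closed walk is m → n → j → m, length 3.

3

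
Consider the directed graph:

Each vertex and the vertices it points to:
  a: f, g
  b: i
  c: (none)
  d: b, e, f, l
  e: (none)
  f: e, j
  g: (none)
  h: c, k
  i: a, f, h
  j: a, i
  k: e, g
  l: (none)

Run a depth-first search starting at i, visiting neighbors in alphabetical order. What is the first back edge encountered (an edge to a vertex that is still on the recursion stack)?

DFS from i (visiting neighbors in alphabetical order); mark gray on enter, black on exit:
i gray
  a gray
    f gray
      e gray
      e black
      j gray
        j→a: a is gray → back edge
First back edge: j → a.

j->a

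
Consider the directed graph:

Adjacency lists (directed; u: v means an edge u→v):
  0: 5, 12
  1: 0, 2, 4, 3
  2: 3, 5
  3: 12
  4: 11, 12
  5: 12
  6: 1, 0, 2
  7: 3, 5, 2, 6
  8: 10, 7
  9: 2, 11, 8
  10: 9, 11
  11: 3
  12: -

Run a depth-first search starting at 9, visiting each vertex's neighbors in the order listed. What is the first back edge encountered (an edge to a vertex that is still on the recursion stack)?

10->9

DFS from 9 (visiting each vertex's neighbors in the order listed); mark gray on enter, black on exit:
9 gray
  2 gray
    3 gray
      12 gray
      12 black
    3 black
    5 gray
      5→12: 12 black — skip
    5 black
  2 black
  11 gray
    11→3: 3 black — skip
  11 black
  8 gray
    10 gray
      10→9: 9 is gray → back edge
First back edge: 10 → 9.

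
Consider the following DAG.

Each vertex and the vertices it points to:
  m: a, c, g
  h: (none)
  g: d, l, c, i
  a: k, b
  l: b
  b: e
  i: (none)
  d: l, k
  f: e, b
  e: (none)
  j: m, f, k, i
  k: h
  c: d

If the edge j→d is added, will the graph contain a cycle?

No

Adding j→d creates a cycle iff d can already reach j.
Explore from d: no path reaches j. The graph stays acyclic.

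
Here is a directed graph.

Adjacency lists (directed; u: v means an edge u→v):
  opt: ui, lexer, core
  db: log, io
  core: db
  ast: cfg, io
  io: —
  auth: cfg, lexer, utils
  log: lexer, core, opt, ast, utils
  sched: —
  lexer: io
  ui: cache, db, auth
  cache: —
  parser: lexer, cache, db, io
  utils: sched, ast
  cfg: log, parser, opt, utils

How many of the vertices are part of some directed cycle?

10

A vertex is on a directed cycle iff it belongs to a strongly connected component of size ≥ 2 (or has a self-loop).
The vertices on cycles are {db, ui, ast, cfg, log, opt, auth, core, utils, parser} — 10 in total.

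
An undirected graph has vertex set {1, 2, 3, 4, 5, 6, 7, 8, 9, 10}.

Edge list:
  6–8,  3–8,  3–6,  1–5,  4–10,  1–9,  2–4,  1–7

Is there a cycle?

Yes

DFS, tracking each vertex's parent; an edge to a visited non-parent vertex closes a cycle.
Start from 4:
visit 4 (parent –)
  visit 10 (parent 4)
    10–4: parent, skip
  visit 2 (parent 4)
    2–4: parent, skip
visit 1 (parent –)
  visit 7 (parent 1)
    7–1: parent, skip
  visit 9 (parent 1)
    9–1: parent, skip
  visit 5 (parent 1)
    5–1: parent, skip
visit 3 (parent –)
  visit 8 (parent 3)
    8–3: parent, skip
    visit 6 (parent 8)
      6–3: 3 visited and ≠ parent → cycle
Cycle: 3 – 8 – 6 – 3.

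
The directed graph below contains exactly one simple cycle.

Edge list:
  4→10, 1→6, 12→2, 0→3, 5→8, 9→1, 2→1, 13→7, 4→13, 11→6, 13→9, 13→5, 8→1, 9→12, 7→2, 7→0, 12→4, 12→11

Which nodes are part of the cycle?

4, 9, 12, 13

DFS with gray/black marking from 13:
13 gray
  7 gray
    2 gray
      1 gray
        6 gray
        6 black
      1 black
    2 black
    0 gray
      3 gray
      3 black
    0 black
  7 black
  5 gray
    8 gray
      8→1: 1 black — skip
    8 black
  5 black
  9 gray
    12 gray
      4 gray
        10 gray
        10 black
        4→13: 13 is gray → back edge
Back edge closes the cycle 13 → 9 → 12 → 4 → 13; its vertices are {4, 9, 12, 13}.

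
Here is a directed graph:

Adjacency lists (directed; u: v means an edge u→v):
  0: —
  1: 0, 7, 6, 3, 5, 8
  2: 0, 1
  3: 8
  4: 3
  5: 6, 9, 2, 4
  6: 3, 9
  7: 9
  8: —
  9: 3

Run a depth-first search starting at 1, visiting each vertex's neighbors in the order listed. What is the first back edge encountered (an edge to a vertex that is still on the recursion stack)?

DFS from 1 (visiting each vertex's neighbors in the order listed); mark gray on enter, black on exit:
1 gray
  0 gray
  0 black
  7 gray
    9 gray
      3 gray
        8 gray
        8 black
      3 black
    9 black
  7 black
  6 gray
    6→3: 3 black — skip
    6→9: 9 black — skip
  6 black
  1→3: 3 black — skip
  5 gray
    5→6: 6 black — skip
    5→9: 9 black — skip
    2 gray
      2→0: 0 black — skip
      2→1: 1 is gray → back edge
First back edge: 2 → 1.

2->1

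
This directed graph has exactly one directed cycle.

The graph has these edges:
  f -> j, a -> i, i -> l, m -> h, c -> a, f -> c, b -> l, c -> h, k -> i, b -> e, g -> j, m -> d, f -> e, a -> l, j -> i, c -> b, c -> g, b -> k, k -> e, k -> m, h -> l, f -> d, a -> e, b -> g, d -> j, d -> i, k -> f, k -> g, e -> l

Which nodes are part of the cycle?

DFS with gray/black marking from c:
c gray
  a gray
    l gray
    l black
    e gray
      e→l: l black — skip
    e black
    i gray
      i→l: l black — skip
    i black
  a black
  b gray
    g gray
      j gray
        j→i: i black — skip
      j black
    g black
    k gray
      k→e: e black — skip
      f gray
        d gray
          d→i: i black — skip
          d→j: j black — skip
        d black
        f→c: c is gray → back edge
Back edge closes the cycle c → b → k → f → c; its vertices are {b, c, f, k}.

b, c, f, k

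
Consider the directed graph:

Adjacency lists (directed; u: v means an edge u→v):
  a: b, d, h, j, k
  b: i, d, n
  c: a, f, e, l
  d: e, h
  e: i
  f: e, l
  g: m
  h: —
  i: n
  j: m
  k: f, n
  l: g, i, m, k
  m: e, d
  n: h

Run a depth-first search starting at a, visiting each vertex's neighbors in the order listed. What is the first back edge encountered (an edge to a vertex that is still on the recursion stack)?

l→k

DFS from a (visiting each vertex's neighbors in the order listed); mark gray on enter, black on exit:
a gray
  b gray
    i gray
      n gray
        h gray
        h black
      n black
    i black
    d gray
      e gray
        e→i: i black — skip
      e black
      d→h: h black — skip
    d black
    b→n: n black — skip
  b black
  a→d: d black — skip
  a→h: h black — skip
  j gray
    m gray
      m→e: e black — skip
      m→d: d black — skip
    m black
  j black
  k gray
    f gray
      f→e: e black — skip
      l gray
        g gray
          g→m: m black — skip
        g black
        l→i: i black — skip
        l→m: m black — skip
        l→k: k is gray → back edge
First back edge: l → k.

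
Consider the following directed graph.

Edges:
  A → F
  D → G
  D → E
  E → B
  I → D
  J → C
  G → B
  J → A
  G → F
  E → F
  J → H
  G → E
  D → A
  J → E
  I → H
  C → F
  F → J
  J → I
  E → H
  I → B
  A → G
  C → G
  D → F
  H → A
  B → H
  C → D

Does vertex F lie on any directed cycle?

Yes

F is on a cycle iff F can reach itself via ≥1 edge.
F → J → C → F — yes.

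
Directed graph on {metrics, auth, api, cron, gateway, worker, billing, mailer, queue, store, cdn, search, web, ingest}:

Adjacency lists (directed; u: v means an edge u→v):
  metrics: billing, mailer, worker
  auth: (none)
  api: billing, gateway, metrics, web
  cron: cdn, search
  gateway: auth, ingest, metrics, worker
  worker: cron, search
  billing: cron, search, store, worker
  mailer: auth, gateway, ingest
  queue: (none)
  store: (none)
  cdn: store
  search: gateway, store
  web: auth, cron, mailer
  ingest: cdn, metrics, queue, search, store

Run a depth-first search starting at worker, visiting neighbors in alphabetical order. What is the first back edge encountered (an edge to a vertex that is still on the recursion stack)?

billing→cron

DFS from worker (visiting neighbors in alphabetical order); mark gray on enter, black on exit:
worker gray
  cron gray
    cdn gray
      store gray
      store black
    cdn black
    search gray
      gateway gray
        auth gray
        auth black
        ingest gray
          ingest→cdn: cdn black — skip
          metrics gray
            billing gray
              billing→cron: cron is gray → back edge
First back edge: billing → cron.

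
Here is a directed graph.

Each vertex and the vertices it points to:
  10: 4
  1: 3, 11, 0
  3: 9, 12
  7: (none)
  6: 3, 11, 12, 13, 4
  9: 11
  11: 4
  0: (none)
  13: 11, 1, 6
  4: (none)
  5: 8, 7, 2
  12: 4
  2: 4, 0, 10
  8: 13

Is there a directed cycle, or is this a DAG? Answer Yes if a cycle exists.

DFS with white/gray/black marking, starting from 3:
3 gray
  9 gray
    11 gray
      4 gray
      4 black
    11 black
  9 black
  12 gray
    12→4: 4 black — skip
  12 black
3 black
10 gray
  10→4: 4 black — skip
10 black
1 gray
  1→3: 3 black — skip
  1→11: 11 black — skip
  0 gray
  0 black
1 black
7 gray
7 black
6 gray
  6→3: 3 black — skip
  6→11: 11 black — skip
  6→12: 12 black — skip
  13 gray
    13→11: 11 black — skip
    13→1: 1 black — skip
    13→6: 6 is gray → back edge
Back edge found, so a cycle exists: 6 → 13 → 6.

Yes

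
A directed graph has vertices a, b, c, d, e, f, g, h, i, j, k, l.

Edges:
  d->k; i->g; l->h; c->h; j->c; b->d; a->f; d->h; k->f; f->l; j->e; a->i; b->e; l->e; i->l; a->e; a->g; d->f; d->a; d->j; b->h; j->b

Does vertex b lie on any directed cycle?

b is on a cycle iff b can reach itself via ≥1 edge.
b → d → j → b — yes.

Yes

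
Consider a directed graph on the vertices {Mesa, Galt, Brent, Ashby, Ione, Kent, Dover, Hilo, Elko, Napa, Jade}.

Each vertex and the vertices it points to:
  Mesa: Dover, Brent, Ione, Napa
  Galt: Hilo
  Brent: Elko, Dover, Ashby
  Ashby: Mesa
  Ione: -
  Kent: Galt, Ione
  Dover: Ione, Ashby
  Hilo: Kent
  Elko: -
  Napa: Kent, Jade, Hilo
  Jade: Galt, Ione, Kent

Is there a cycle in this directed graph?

DFS with white/gray/black marking, starting from Elko:
Elko gray
Elko black
Mesa gray
  Dover gray
    Ione gray
    Ione black
    Ashby gray
      Ashby→Mesa: Mesa is gray → back edge
Back edge found, so a cycle exists: Mesa → Dover → Ashby → Mesa.

Yes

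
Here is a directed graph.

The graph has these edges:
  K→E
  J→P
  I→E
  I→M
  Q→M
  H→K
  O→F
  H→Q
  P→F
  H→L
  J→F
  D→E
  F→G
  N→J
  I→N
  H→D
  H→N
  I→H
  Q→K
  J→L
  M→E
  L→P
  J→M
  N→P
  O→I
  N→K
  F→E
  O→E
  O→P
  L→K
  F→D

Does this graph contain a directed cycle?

No

DFS with white/gray/black marking, starting from I:
I gray
  H gray
    L gray
      P gray
        F gray
          G gray
          G black
          D gray
            E gray
            E black
          D black
          F→E: E black — skip
        F black
      P black
      K gray
        K→E: E black — skip
      K black
    L black
    Q gray
      M gray
        M→E: E black — skip
      M black
      Q→K: K black — skip
    Q black
    N gray
      J gray
        J→F: F black — skip
        J→M: M black — skip
        J→L: L black — skip
        J→P: P black — skip
      J black
      N→K: K black — skip
      N→P: P black — skip
    N black
    H→K: K black — skip
    H→D: D black — skip
  H black
  I→N: N black — skip
  I→E: E black — skip
  I→M: M black — skip
I black
O gray
  O→P: P black — skip
  O→E: E black — skip
  O→I: I black — skip
  O→F: F black — skip
O black
Every edge goes to a white or black vertex — no back edge, so the graph is acyclic.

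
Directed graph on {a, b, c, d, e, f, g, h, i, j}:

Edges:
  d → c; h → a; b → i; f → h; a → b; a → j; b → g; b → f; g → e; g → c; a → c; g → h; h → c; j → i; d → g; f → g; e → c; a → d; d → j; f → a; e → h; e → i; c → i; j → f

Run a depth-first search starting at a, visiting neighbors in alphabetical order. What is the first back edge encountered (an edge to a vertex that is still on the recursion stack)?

f→a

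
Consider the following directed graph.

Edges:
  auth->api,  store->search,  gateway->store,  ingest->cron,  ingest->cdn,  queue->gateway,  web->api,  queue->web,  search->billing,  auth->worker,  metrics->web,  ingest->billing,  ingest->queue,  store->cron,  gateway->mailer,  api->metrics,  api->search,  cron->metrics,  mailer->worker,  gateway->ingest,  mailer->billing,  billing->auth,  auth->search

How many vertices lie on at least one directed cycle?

A vertex is on a directed cycle iff it belongs to a strongly connected component of size ≥ 2 (or has a self-loop).
The vertices on cycles are {api, web, auth, queue, ingest, search, billing, gateway, metrics} — 9 in total.

9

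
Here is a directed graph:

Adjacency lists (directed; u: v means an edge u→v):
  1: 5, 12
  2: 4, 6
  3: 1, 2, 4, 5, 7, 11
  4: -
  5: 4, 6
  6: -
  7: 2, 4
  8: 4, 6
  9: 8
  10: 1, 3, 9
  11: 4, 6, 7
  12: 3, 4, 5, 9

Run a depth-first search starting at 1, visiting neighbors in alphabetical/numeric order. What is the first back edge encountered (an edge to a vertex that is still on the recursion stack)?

DFS from 1 (visiting neighbors in alphabetical/numeric order); mark gray on enter, black on exit:
1 gray
  5 gray
    4 gray
    4 black
    6 gray
    6 black
  5 black
  12 gray
    3 gray
      3→1: 1 is gray → back edge
First back edge: 3 → 1.

3->1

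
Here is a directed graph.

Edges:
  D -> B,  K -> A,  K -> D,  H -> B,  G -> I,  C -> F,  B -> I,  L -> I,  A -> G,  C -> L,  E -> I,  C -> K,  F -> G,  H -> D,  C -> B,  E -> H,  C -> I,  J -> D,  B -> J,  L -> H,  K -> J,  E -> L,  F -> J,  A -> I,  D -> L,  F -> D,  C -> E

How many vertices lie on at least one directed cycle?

5

A vertex is on a directed cycle iff it belongs to a strongly connected component of size ≥ 2 (or has a self-loop).
The vertices on cycles are {B, D, H, J, L} — 5 in total.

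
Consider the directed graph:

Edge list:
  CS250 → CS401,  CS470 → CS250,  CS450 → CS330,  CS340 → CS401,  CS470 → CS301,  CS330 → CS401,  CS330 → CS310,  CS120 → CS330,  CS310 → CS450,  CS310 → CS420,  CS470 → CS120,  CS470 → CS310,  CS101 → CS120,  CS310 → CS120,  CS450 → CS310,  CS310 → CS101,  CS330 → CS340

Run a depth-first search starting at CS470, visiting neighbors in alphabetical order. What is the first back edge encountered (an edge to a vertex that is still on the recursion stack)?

DFS from CS470 (visiting neighbors in alphabetical order); mark gray on enter, black on exit:
CS470 gray
  CS120 gray
    CS330 gray
      CS310 gray
        CS101 gray
          CS101→CS120: CS120 is gray → back edge
First back edge: CS101 → CS120.

CS101→CS120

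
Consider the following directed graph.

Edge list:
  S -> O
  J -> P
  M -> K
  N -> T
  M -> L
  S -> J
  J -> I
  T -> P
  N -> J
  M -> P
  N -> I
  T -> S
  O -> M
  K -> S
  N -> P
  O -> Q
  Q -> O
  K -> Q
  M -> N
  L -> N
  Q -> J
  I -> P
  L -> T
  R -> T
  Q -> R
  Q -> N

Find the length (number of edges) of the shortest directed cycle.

For each vertex v, BFS finds the shortest path from v back to v.
The shortest such closed walk is O → Q → O, length 2.

2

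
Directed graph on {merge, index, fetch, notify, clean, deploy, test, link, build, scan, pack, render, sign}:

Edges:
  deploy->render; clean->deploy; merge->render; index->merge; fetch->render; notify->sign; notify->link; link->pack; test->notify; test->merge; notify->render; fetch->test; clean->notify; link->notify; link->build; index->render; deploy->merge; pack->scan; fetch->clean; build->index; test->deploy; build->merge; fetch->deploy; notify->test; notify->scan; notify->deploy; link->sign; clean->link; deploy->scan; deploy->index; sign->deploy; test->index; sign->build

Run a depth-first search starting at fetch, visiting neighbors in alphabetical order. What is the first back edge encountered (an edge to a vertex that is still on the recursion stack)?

notify→link

DFS from fetch (visiting neighbors in alphabetical order); mark gray on enter, black on exit:
fetch gray
  clean gray
    deploy gray
      index gray
        merge gray
          render gray
          render black
        merge black
        index→render: render black — skip
      index black
      deploy→merge: merge black — skip
      deploy→render: render black — skip
      scan gray
      scan black
    deploy black
    link gray
      build gray
        build→index: index black — skip
        build→merge: merge black — skip
      build black
      notify gray
        notify→deploy: deploy black — skip
        notify→link: link is gray → back edge
First back edge: notify → link.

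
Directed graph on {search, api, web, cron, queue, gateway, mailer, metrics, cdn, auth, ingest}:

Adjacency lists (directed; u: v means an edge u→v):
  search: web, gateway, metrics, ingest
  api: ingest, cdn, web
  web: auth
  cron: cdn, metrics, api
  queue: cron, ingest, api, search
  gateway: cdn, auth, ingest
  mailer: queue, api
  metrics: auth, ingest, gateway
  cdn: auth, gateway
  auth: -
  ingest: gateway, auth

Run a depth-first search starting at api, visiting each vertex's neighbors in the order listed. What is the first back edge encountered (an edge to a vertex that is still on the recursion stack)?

DFS from api (visiting each vertex's neighbors in the order listed); mark gray on enter, black on exit:
api gray
  ingest gray
    gateway gray
      cdn gray
        auth gray
        auth black
        cdn→gateway: gateway is gray → back edge
First back edge: cdn → gateway.

cdn->gateway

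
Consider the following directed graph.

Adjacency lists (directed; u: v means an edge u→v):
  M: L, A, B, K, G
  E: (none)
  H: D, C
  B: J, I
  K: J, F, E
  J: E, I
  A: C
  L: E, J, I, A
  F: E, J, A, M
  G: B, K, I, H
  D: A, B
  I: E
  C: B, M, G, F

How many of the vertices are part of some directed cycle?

9

A vertex is on a directed cycle iff it belongs to a strongly connected component of size ≥ 2 (or has a self-loop).
The vertices on cycles are {A, C, D, F, G, H, K, L, M} — 9 in total.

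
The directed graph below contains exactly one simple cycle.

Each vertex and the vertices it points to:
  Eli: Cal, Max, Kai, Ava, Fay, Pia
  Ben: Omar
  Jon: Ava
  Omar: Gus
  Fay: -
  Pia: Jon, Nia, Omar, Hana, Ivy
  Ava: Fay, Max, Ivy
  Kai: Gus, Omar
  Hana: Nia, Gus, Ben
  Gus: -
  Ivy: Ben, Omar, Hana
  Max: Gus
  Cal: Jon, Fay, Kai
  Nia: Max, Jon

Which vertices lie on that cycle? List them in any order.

DFS with gray/black marking from Ava:
Ava gray
  Fay gray
  Fay black
  Max gray
    Gus gray
    Gus black
  Max black
  Ivy gray
    Ben gray
      Omar gray
        Omar→Gus: Gus black — skip
      Omar black
    Ben black
    Ivy→Omar: Omar black — skip
    Hana gray
      Nia gray
        Nia→Max: Max black — skip
        Jon gray
          Jon→Ava: Ava is gray → back edge
Back edge closes the cycle Ava → Ivy → Hana → Nia → Jon → Ava; its vertices are {Ava, Ivy, Jon, Nia, Hana}.

Ava, Ivy, Jon, Nia, Hana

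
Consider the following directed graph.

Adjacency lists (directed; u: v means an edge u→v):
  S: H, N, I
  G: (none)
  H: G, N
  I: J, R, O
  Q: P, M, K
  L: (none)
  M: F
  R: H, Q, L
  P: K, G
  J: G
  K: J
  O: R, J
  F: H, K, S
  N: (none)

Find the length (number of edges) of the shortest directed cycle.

6

For each vertex v, BFS finds the shortest path from v back to v.
The shortest such closed walk is R → Q → M → F → S → I → R, length 6.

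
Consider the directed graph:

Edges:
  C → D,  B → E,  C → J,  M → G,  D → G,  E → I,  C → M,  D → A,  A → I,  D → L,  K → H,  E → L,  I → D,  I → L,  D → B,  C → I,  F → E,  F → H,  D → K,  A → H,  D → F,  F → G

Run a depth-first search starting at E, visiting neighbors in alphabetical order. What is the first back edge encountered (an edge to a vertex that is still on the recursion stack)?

DFS from E (visiting neighbors in alphabetical order); mark gray on enter, black on exit:
E gray
  I gray
    D gray
      A gray
        H gray
        H black
        A→I: I is gray → back edge
First back edge: A → I.

A→I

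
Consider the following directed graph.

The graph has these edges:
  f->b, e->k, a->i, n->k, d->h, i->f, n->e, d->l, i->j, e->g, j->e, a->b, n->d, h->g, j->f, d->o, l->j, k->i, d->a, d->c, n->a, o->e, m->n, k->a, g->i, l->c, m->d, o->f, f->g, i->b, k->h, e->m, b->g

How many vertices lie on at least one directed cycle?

14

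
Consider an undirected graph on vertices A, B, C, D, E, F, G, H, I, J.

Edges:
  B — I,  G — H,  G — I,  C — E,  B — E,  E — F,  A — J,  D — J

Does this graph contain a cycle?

DFS, tracking each vertex's parent; an edge to a visited non-parent vertex closes a cycle.
Start from H:
visit H (parent –)
  visit G (parent H)
    G–H: parent, skip
    visit I (parent G)
      I–G: parent, skip
      visit B (parent I)
        visit E (parent B)
          visit F (parent E)
            F–E: parent, skip
          visit C (parent E)
            C–E: parent, skip
          E–B: parent, skip
        B–I: parent, skip
visit A (parent –)
  visit J (parent A)
    J–A: parent, skip
    visit D (parent J)
      D–J: parent, skip
No non-parent visited neighbor found — the graph is a forest.

No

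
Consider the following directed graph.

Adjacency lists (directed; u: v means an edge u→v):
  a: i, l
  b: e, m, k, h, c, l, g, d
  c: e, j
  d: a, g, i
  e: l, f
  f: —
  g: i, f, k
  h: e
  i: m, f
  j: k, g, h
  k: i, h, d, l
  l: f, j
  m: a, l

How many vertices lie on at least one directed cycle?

10

A vertex is on a directed cycle iff it belongs to a strongly connected component of size ≥ 2 (or has a self-loop).
The vertices on cycles are {a, d, e, g, h, i, j, k, l, m} — 10 in total.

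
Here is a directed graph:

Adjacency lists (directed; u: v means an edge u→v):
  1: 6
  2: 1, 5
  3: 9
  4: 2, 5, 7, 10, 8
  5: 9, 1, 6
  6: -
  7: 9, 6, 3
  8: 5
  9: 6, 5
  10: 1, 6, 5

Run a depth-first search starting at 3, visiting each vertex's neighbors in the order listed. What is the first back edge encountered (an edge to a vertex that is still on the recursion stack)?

DFS from 3 (visiting each vertex's neighbors in the order listed); mark gray on enter, black on exit:
3 gray
  9 gray
    6 gray
    6 black
    5 gray
      5→9: 9 is gray → back edge
First back edge: 5 → 9.

5→9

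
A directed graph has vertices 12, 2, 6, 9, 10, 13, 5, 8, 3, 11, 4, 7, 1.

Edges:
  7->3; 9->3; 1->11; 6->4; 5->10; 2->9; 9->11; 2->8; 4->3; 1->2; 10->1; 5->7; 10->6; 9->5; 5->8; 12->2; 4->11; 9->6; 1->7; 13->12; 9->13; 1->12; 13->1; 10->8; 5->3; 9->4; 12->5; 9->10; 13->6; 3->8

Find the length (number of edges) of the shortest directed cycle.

For each vertex v, BFS finds the shortest path from v back to v.
The shortest such closed walk is 9 → 10 → 1 → 2 → 9, length 4.

4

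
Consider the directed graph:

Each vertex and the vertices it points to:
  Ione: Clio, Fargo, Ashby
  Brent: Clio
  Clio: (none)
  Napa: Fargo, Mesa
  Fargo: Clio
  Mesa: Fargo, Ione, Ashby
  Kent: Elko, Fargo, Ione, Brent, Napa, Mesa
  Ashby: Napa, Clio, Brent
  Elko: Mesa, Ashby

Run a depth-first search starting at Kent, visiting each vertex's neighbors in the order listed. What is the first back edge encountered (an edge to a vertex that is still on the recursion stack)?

Napa->Mesa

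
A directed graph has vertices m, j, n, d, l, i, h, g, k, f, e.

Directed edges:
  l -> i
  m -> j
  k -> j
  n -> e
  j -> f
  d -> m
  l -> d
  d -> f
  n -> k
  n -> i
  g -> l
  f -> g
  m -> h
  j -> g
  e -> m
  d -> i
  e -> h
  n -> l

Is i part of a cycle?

i lies on a cycle iff there is a path from i back to itself.
Exploring from i, it never reaches itself; equivalently, its strongly connected component is a singleton.

No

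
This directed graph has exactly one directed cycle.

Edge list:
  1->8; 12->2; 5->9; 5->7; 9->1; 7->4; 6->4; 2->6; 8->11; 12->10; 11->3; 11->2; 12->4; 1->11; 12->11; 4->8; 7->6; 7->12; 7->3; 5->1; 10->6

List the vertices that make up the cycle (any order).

2, 4, 6, 8, 11

DFS with gray/black marking from 8:
8 gray
  11 gray
    2 gray
      6 gray
        4 gray
          4→8: 8 is gray → back edge
Back edge closes the cycle 8 → 11 → 2 → 6 → 4 → 8; its vertices are {2, 4, 6, 8, 11}.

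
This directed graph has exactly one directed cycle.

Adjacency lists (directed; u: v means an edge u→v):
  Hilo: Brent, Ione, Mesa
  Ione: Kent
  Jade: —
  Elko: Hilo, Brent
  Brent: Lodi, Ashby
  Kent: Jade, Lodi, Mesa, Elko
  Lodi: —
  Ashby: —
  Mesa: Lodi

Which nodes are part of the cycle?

DFS with gray/black marking from Kent:
Kent gray
  Jade gray
  Jade black
  Lodi gray
  Lodi black
  Mesa gray
    Mesa→Lodi: Lodi black — skip
  Mesa black
  Elko gray
    Hilo gray
      Brent gray
        Brent→Lodi: Lodi black — skip
        Ashby gray
        Ashby black
      Brent black
      Ione gray
        Ione→Kent: Kent is gray → back edge
Back edge closes the cycle Kent → Elko → Hilo → Ione → Kent; its vertices are {Elko, Hilo, Ione, Kent}.

Elko, Hilo, Ione, Kent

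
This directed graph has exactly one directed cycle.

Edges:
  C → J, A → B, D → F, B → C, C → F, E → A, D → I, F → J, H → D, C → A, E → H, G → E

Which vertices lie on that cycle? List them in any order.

DFS with gray/black marking from A:
A gray
  B gray
    C gray
      C→A: A is gray → back edge
Back edge closes the cycle A → B → C → A; its vertices are {A, B, C}.

A, B, C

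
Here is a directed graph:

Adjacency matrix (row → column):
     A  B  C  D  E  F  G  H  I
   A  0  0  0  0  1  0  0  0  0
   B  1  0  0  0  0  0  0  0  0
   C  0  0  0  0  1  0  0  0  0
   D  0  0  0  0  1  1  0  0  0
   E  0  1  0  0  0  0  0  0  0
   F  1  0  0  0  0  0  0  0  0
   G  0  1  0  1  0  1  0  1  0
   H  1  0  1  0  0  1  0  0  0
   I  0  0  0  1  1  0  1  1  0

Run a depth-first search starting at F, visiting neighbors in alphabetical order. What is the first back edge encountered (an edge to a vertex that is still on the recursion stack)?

B→A

DFS from F (visiting neighbors in alphabetical order); mark gray on enter, black on exit:
F gray
  A gray
    E gray
      B gray
        B→A: A is gray → back edge
First back edge: B → A.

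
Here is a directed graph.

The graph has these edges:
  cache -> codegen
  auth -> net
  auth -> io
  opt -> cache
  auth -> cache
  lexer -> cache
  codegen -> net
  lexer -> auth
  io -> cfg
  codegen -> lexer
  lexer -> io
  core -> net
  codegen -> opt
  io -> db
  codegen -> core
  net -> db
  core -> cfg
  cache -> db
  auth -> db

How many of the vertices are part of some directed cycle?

5

A vertex is on a directed cycle iff it belongs to a strongly connected component of size ≥ 2 (or has a self-loop).
The vertices on cycles are {opt, auth, cache, lexer, codegen} — 5 in total.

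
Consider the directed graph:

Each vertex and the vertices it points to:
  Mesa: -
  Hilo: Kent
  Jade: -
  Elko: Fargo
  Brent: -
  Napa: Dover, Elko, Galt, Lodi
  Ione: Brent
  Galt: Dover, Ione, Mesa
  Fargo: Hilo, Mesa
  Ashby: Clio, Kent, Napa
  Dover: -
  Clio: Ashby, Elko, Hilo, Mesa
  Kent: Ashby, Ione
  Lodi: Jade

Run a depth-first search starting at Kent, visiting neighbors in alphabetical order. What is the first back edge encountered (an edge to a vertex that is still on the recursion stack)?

Clio→Ashby

DFS from Kent (visiting neighbors in alphabetical order); mark gray on enter, black on exit:
Kent gray
  Ashby gray
    Clio gray
      Clio→Ashby: Ashby is gray → back edge
First back edge: Clio → Ashby.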